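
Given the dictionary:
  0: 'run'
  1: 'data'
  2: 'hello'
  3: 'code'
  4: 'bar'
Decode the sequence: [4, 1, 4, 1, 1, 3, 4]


Look up each index in the dictionary:
  4 -> 'bar'
  1 -> 'data'
  4 -> 'bar'
  1 -> 'data'
  1 -> 'data'
  3 -> 'code'
  4 -> 'bar'

Decoded: "bar data bar data data code bar"


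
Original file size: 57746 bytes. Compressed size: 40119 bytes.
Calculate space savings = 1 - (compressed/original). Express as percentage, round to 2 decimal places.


ratio = compressed/original = 40119/57746 = 0.694749
savings = 1 - ratio = 1 - 0.694749 = 0.305251
as a percentage: 0.305251 * 100 = 30.53%

Space savings = 1 - 40119/57746 = 30.53%


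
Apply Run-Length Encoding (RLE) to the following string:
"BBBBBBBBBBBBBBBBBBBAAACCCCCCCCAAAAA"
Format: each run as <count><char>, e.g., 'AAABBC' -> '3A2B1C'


Scanning runs left to right:
  i=0: run of 'B' x 19 -> '19B'
  i=19: run of 'A' x 3 -> '3A'
  i=22: run of 'C' x 8 -> '8C'
  i=30: run of 'A' x 5 -> '5A'

RLE = 19B3A8C5A


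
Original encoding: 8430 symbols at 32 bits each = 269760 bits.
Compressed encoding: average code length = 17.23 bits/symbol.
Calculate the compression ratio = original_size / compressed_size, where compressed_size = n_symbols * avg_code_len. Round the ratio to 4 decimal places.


original_size = n_symbols * orig_bits = 8430 * 32 = 269760 bits
compressed_size = n_symbols * avg_code_len = 8430 * 17.23 = 145248.9 bits
ratio = original_size / compressed_size = 269760 / 145248.9 = 1.8572

Compression ratio = 1.8572


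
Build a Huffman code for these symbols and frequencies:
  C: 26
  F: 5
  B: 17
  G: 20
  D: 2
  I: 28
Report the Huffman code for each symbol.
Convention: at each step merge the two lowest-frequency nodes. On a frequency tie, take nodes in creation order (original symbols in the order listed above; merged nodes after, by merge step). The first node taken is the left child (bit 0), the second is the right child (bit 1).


Huffman tree construction:
Step 1: Merge D(2) + F(5) = 7
Step 2: Merge (D+F)(7) + B(17) = 24
Step 3: Merge G(20) + ((D+F)+B)(24) = 44
Step 4: Merge C(26) + I(28) = 54
Step 5: Merge (G+((D+F)+B))(44) + (C+I)(54) = 98
Read each symbol's code off the tree from the root (left child = 0, right child = 1).

Codes:
  C: 10 (length 2)
  F: 0101 (length 4)
  B: 011 (length 3)
  G: 00 (length 2)
  D: 0100 (length 4)
  I: 11 (length 2)
Average code length: 227/98 = 2.3163 bits/symbol


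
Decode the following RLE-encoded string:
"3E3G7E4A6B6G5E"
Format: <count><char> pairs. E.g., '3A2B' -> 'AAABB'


Expanding each <count><char> pair:
  3E -> 'EEE'
  3G -> 'GGG'
  7E -> 'EEEEEEE'
  4A -> 'AAAA'
  6B -> 'BBBBBB'
  6G -> 'GGGGGG'
  5E -> 'EEEEE'

Decoded = EEEGGGEEEEEEEAAAABBBBBBGGGGGGEEEEE


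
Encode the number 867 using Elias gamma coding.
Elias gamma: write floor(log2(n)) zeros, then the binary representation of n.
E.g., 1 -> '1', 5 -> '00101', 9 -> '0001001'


num_bits = floor(log2(867)) + 1 = 10
leading_zeros = num_bits - 1 = 9
binary(867) = 1101100011

Elias gamma(867) = '000000000' + '1101100011' = 0000000001101100011 (19 bits)


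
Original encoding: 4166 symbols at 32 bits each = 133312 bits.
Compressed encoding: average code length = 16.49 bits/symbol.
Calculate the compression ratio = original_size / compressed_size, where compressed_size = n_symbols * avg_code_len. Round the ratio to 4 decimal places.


original_size = n_symbols * orig_bits = 4166 * 32 = 133312 bits
compressed_size = n_symbols * avg_code_len = 4166 * 16.49 = 68697.34 bits
ratio = original_size / compressed_size = 133312 / 68697.34 = 1.9406

Compression ratio = 1.9406


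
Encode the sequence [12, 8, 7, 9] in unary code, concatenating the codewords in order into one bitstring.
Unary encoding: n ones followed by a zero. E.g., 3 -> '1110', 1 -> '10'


Encode each number as n ones followed by a terminating 0:
  12 -> 1111111111110 (13 bits)
  8 -> 111111110 (9 bits)
  7 -> 11111110 (8 bits)
  9 -> 1111111110 (10 bits)
Total length = 13 + 9 + 8 + 10 = 40 bits.

Unary([12, 8, 7, 9]) = 1111111111110111111110111111101111111110 (40 bits)


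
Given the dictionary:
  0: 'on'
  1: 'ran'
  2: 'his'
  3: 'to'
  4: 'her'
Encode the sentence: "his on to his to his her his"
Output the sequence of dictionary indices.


Look up each word in the dictionary:
  'his' -> 2
  'on' -> 0
  'to' -> 3
  'his' -> 2
  'to' -> 3
  'his' -> 2
  'her' -> 4
  'his' -> 2

Encoded: [2, 0, 3, 2, 3, 2, 4, 2]


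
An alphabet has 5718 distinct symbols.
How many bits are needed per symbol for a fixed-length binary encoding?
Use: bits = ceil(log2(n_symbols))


log2(5718) = 12.4813
Bracket: 2^12 = 4096 < 5718 <= 2^13 = 8192
So ceil(log2(5718)) = 13

bits = ceil(log2(5718)) = ceil(12.4813) = 13 bits


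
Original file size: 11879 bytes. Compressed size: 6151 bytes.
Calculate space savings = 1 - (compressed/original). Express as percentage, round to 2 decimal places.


ratio = compressed/original = 6151/11879 = 0.517805
savings = 1 - ratio = 1 - 0.517805 = 0.482195
as a percentage: 0.482195 * 100 = 48.22%

Space savings = 1 - 6151/11879 = 48.22%


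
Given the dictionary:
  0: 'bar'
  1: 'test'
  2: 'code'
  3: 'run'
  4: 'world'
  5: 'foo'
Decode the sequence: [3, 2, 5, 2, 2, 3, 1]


Look up each index in the dictionary:
  3 -> 'run'
  2 -> 'code'
  5 -> 'foo'
  2 -> 'code'
  2 -> 'code'
  3 -> 'run'
  1 -> 'test'

Decoded: "run code foo code code run test"


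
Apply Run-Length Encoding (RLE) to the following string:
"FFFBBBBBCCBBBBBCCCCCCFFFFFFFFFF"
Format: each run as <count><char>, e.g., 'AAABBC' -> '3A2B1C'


Scanning runs left to right:
  i=0: run of 'F' x 3 -> '3F'
  i=3: run of 'B' x 5 -> '5B'
  i=8: run of 'C' x 2 -> '2C'
  i=10: run of 'B' x 5 -> '5B'
  i=15: run of 'C' x 6 -> '6C'
  i=21: run of 'F' x 10 -> '10F'

RLE = 3F5B2C5B6C10F


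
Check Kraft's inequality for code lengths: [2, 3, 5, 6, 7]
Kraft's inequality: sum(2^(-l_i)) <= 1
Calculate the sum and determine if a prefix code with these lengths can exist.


Sum = 2^(-2) + 2^(-3) + 2^(-5) + 2^(-6) + 2^(-7)
    = 0.25 + 0.125 + 0.03125 + 0.015625 + 0.0078125
    = 55/128 = 0.4296875
Since 0.4296875 <= 1, Kraft's inequality IS satisfied.
A prefix code with these lengths CAN exist.

Kraft sum = 0.4296875. Satisfied.


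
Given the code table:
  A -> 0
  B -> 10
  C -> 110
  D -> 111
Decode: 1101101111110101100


Decoding:
110 -> C
110 -> C
111 -> D
111 -> D
0 -> A
10 -> B
110 -> C
0 -> A


Result: CCDDABCA


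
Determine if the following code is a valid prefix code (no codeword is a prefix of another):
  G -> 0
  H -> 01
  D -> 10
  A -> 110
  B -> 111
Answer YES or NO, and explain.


Checking each pair (does one codeword prefix another?):
  G='0' vs H='01': prefix -- VIOLATION

NO -- this is NOT a valid prefix code. G (0) is a prefix of H (01).


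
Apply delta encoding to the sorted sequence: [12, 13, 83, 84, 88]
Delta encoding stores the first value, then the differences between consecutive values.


First value: 12
Deltas:
  13 - 12 = 1
  83 - 13 = 70
  84 - 83 = 1
  88 - 84 = 4


Delta encoded: [12, 1, 70, 1, 4]


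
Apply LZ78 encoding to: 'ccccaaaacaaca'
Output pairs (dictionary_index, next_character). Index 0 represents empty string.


LZ78 encoding steps:
Dictionary: {0: ''}
Step 1: w='' (idx 0), next='c' -> output (0, 'c'), add 'c' as idx 1
Step 2: w='c' (idx 1), next='c' -> output (1, 'c'), add 'cc' as idx 2
Step 3: w='c' (idx 1), next='a' -> output (1, 'a'), add 'ca' as idx 3
Step 4: w='' (idx 0), next='a' -> output (0, 'a'), add 'a' as idx 4
Step 5: w='a' (idx 4), next='a' -> output (4, 'a'), add 'aa' as idx 5
Step 6: w='ca' (idx 3), next='a' -> output (3, 'a'), add 'caa' as idx 6
Step 7: w='ca' (idx 3), end of input -> output (3, '')


Encoded: [(0, 'c'), (1, 'c'), (1, 'a'), (0, 'a'), (4, 'a'), (3, 'a'), (3, '')]


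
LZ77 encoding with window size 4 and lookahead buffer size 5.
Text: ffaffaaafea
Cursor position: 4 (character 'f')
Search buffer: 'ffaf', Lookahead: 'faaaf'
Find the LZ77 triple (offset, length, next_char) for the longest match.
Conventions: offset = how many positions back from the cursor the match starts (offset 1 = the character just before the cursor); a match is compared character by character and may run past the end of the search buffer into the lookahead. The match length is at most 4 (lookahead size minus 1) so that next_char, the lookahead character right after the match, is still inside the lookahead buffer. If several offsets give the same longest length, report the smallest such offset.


Try each offset into the search buffer:
  offset=1 (pos 3, char 'f'): match length 1
  offset=2 (pos 2, char 'a'): match length 0
  offset=3 (pos 1, char 'f'): match length 2
  offset=4 (pos 0, char 'f'): match length 1
Longest match has length 2 at offset 3.
next_char = character at position 4 + 2 = 6 -> 'a'

Best match: offset=3, length=2 (matching 'fa' starting at position 1)
LZ77 triple: (3, 2, 'a')


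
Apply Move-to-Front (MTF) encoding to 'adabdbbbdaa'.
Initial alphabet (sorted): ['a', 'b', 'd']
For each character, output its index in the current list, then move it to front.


MTF encoding:
'a': index 0 in ['a', 'b', 'd'] -> ['a', 'b', 'd']
'd': index 2 in ['a', 'b', 'd'] -> ['d', 'a', 'b']
'a': index 1 in ['d', 'a', 'b'] -> ['a', 'd', 'b']
'b': index 2 in ['a', 'd', 'b'] -> ['b', 'a', 'd']
'd': index 2 in ['b', 'a', 'd'] -> ['d', 'b', 'a']
'b': index 1 in ['d', 'b', 'a'] -> ['b', 'd', 'a']
'b': index 0 in ['b', 'd', 'a'] -> ['b', 'd', 'a']
'b': index 0 in ['b', 'd', 'a'] -> ['b', 'd', 'a']
'd': index 1 in ['b', 'd', 'a'] -> ['d', 'b', 'a']
'a': index 2 in ['d', 'b', 'a'] -> ['a', 'd', 'b']
'a': index 0 in ['a', 'd', 'b'] -> ['a', 'd', 'b']


Output: [0, 2, 1, 2, 2, 1, 0, 0, 1, 2, 0]


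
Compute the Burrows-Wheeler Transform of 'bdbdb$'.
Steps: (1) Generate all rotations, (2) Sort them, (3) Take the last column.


Rotations (sorted):
  0: $bdbdb -> last char: b
  1: b$bdbd -> last char: d
  2: bdb$bd -> last char: d
  3: bdbdb$ -> last char: $
  4: db$bdb -> last char: b
  5: dbdb$b -> last char: b


BWT = bdd$bb


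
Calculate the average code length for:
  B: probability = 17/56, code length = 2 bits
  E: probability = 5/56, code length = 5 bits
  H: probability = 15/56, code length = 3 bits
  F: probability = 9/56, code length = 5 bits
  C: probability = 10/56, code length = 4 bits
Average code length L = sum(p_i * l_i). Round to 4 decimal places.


Weighted contributions p_i * l_i:
  B: (17/56) * 2 = 34/56
  E: (5/56) * 5 = 25/56
  H: (15/56) * 3 = 45/56
  F: (9/56) * 5 = 45/56
  C: (10/56) * 4 = 40/56
Sum = (34 + 25 + 45 + 45 + 40)/56 = 189/56

L = 189/56 = 3.3750 bits/symbol


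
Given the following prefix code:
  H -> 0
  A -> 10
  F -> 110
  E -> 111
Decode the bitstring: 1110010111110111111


Decoding step by step:
Bits 111 -> E
Bits 0 -> H
Bits 0 -> H
Bits 10 -> A
Bits 111 -> E
Bits 110 -> F
Bits 111 -> E
Bits 111 -> E


Decoded message: EHHAEFEE


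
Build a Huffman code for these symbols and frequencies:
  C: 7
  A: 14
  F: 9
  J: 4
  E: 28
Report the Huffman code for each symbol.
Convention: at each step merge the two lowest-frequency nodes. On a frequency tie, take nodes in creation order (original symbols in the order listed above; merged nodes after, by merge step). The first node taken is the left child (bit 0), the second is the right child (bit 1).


Huffman tree construction:
Step 1: Merge J(4) + C(7) = 11
Step 2: Merge F(9) + (J+C)(11) = 20
Step 3: Merge A(14) + (F+(J+C))(20) = 34
Step 4: Merge E(28) + (A+(F+(J+C)))(34) = 62
Read each symbol's code off the tree from the root (left child = 0, right child = 1).

Codes:
  C: 1111 (length 4)
  A: 10 (length 2)
  F: 110 (length 3)
  J: 1110 (length 4)
  E: 0 (length 1)
Average code length: 127/62 = 2.0484 bits/symbol


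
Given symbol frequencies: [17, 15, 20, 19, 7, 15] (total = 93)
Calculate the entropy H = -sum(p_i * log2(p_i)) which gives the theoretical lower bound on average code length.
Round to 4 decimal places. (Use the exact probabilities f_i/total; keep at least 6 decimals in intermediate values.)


Per-symbol terms -p_i * log2(p_i) with p_i = f_i/93:
  p = 17/93 = 0.182796: log2(p) = -2.451696, -p*log2(p) = 0.448159
  p = 15/93 = 0.161290: log2(p) = -2.632268, -p*log2(p) = 0.424559
  p = 20/93 = 0.215054: log2(p) = -2.217231, -p*log2(p) = 0.476824
  p = 19/93 = 0.204301: log2(p) = -2.291231, -p*log2(p) = 0.468101
  p = 7/93 = 0.075269: log2(p) = -3.731804, -p*log2(p) = 0.280888
  p = 15/93 = 0.161290: log2(p) = -2.632268, -p*log2(p) = 0.424559
H = 0.448159 + 0.424559 + 0.476824 + 0.468101 + 0.280888 + 0.424559 = 2.523090

H = 2.5231 bits/symbol


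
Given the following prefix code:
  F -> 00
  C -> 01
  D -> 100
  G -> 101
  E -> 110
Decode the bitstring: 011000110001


Decoding step by step:
Bits 01 -> C
Bits 100 -> D
Bits 01 -> C
Bits 100 -> D
Bits 01 -> C


Decoded message: CDCDC


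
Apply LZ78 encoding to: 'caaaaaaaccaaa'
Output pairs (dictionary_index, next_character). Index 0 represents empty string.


LZ78 encoding steps:
Dictionary: {0: ''}
Step 1: w='' (idx 0), next='c' -> output (0, 'c'), add 'c' as idx 1
Step 2: w='' (idx 0), next='a' -> output (0, 'a'), add 'a' as idx 2
Step 3: w='a' (idx 2), next='a' -> output (2, 'a'), add 'aa' as idx 3
Step 4: w='aa' (idx 3), next='a' -> output (3, 'a'), add 'aaa' as idx 4
Step 5: w='a' (idx 2), next='c' -> output (2, 'c'), add 'ac' as idx 5
Step 6: w='c' (idx 1), next='a' -> output (1, 'a'), add 'ca' as idx 6
Step 7: w='aa' (idx 3), end of input -> output (3, '')


Encoded: [(0, 'c'), (0, 'a'), (2, 'a'), (3, 'a'), (2, 'c'), (1, 'a'), (3, '')]


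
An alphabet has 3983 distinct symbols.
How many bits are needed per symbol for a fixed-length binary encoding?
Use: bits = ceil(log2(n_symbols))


log2(3983) = 11.9596
Bracket: 2^11 = 2048 < 3983 <= 2^12 = 4096
So ceil(log2(3983)) = 12

bits = ceil(log2(3983)) = ceil(11.9596) = 12 bits


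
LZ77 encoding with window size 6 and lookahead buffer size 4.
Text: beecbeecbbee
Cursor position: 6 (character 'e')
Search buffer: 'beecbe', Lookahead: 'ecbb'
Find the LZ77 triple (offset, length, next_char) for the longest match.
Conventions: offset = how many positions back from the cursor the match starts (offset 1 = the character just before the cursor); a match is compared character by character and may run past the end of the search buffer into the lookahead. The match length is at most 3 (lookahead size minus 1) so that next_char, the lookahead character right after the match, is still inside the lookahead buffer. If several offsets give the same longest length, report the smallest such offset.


Try each offset into the search buffer:
  offset=1 (pos 5, char 'e'): match length 1
  offset=2 (pos 4, char 'b'): match length 0
  offset=3 (pos 3, char 'c'): match length 0
  offset=4 (pos 2, char 'e'): match length 3
  offset=5 (pos 1, char 'e'): match length 1
  offset=6 (pos 0, char 'b'): match length 0
Longest match has length 3 at offset 4.
next_char = character at position 6 + 3 = 9 -> 'b'

Best match: offset=4, length=3 (matching 'ecb' starting at position 2)
LZ77 triple: (4, 3, 'b')


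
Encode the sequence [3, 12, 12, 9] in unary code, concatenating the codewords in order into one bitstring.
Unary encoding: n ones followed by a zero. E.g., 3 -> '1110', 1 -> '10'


Encode each number as n ones followed by a terminating 0:
  3 -> 1110 (4 bits)
  12 -> 1111111111110 (13 bits)
  12 -> 1111111111110 (13 bits)
  9 -> 1111111110 (10 bits)
Total length = 4 + 13 + 13 + 10 = 40 bits.

Unary([3, 12, 12, 9]) = 1110111111111111011111111111101111111110 (40 bits)


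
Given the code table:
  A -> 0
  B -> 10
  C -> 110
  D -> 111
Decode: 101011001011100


Decoding:
10 -> B
10 -> B
110 -> C
0 -> A
10 -> B
111 -> D
0 -> A
0 -> A


Result: BBCABDAA


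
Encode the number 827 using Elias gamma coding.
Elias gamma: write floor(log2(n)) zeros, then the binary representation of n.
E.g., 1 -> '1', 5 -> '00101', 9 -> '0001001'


num_bits = floor(log2(827)) + 1 = 10
leading_zeros = num_bits - 1 = 9
binary(827) = 1100111011

Elias gamma(827) = '000000000' + '1100111011' = 0000000001100111011 (19 bits)


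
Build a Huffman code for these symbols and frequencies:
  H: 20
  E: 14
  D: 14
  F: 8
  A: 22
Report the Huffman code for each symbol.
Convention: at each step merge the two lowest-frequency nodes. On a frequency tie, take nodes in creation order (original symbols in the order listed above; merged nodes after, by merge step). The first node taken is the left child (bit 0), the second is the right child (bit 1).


Huffman tree construction:
Step 1: Merge F(8) + E(14) = 22
Step 2: Merge D(14) + H(20) = 34
Step 3: Merge A(22) + (F+E)(22) = 44
Step 4: Merge (D+H)(34) + (A+(F+E))(44) = 78
Read each symbol's code off the tree from the root (left child = 0, right child = 1).

Codes:
  H: 01 (length 2)
  E: 111 (length 3)
  D: 00 (length 2)
  F: 110 (length 3)
  A: 10 (length 2)
Average code length: 178/78 = 2.2821 bits/symbol


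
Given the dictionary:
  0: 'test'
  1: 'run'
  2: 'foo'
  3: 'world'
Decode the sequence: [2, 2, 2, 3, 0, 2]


Look up each index in the dictionary:
  2 -> 'foo'
  2 -> 'foo'
  2 -> 'foo'
  3 -> 'world'
  0 -> 'test'
  2 -> 'foo'

Decoded: "foo foo foo world test foo"


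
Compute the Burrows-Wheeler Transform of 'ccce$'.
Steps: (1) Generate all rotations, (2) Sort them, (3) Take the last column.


Rotations (sorted):
  0: $ccce -> last char: e
  1: ccce$ -> last char: $
  2: cce$c -> last char: c
  3: ce$cc -> last char: c
  4: e$ccc -> last char: c


BWT = e$ccc


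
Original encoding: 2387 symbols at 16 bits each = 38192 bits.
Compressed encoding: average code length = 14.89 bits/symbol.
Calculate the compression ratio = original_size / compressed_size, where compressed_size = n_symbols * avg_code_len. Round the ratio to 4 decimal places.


original_size = n_symbols * orig_bits = 2387 * 16 = 38192 bits
compressed_size = n_symbols * avg_code_len = 2387 * 14.89 = 35542.43 bits
ratio = original_size / compressed_size = 38192 / 35542.43 = 1.0745

Compression ratio = 1.0745


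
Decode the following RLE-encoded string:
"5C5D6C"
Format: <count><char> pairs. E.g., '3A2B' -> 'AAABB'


Expanding each <count><char> pair:
  5C -> 'CCCCC'
  5D -> 'DDDDD'
  6C -> 'CCCCCC'

Decoded = CCCCCDDDDDCCCCCC


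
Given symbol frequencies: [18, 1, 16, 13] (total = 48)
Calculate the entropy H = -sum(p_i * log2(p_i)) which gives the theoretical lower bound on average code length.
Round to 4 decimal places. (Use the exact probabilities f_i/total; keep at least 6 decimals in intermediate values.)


Per-symbol terms -p_i * log2(p_i) with p_i = f_i/48:
  p = 18/48 = 0.375000: log2(p) = -1.415037, -p*log2(p) = 0.530639
  p = 1/48 = 0.020833: log2(p) = -5.584963, -p*log2(p) = 0.116353
  p = 16/48 = 0.333333: log2(p) = -1.584963, -p*log2(p) = 0.528321
  p = 13/48 = 0.270833: log2(p) = -1.884523, -p*log2(p) = 0.510392
H = 0.530639 + 0.116353 + 0.528321 + 0.510392 = 1.685705

H = 1.6857 bits/symbol


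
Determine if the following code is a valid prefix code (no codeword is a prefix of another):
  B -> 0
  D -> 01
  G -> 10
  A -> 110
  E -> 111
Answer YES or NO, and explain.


Checking each pair (does one codeword prefix another?):
  B='0' vs D='01': prefix -- VIOLATION

NO -- this is NOT a valid prefix code. B (0) is a prefix of D (01).


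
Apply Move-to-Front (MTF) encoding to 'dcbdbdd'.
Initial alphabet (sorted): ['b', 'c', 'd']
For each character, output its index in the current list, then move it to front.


MTF encoding:
'd': index 2 in ['b', 'c', 'd'] -> ['d', 'b', 'c']
'c': index 2 in ['d', 'b', 'c'] -> ['c', 'd', 'b']
'b': index 2 in ['c', 'd', 'b'] -> ['b', 'c', 'd']
'd': index 2 in ['b', 'c', 'd'] -> ['d', 'b', 'c']
'b': index 1 in ['d', 'b', 'c'] -> ['b', 'd', 'c']
'd': index 1 in ['b', 'd', 'c'] -> ['d', 'b', 'c']
'd': index 0 in ['d', 'b', 'c'] -> ['d', 'b', 'c']


Output: [2, 2, 2, 2, 1, 1, 0]


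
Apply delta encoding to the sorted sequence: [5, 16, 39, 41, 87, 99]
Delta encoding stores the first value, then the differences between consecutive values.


First value: 5
Deltas:
  16 - 5 = 11
  39 - 16 = 23
  41 - 39 = 2
  87 - 41 = 46
  99 - 87 = 12


Delta encoded: [5, 11, 23, 2, 46, 12]


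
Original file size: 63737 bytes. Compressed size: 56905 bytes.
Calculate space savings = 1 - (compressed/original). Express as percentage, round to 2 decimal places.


ratio = compressed/original = 56905/63737 = 0.89281
savings = 1 - ratio = 1 - 0.89281 = 0.10719
as a percentage: 0.10719 * 100 = 10.72%

Space savings = 1 - 56905/63737 = 10.72%


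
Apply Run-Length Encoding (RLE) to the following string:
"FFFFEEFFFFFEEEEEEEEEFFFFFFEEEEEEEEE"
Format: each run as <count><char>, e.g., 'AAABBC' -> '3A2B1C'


Scanning runs left to right:
  i=0: run of 'F' x 4 -> '4F'
  i=4: run of 'E' x 2 -> '2E'
  i=6: run of 'F' x 5 -> '5F'
  i=11: run of 'E' x 9 -> '9E'
  i=20: run of 'F' x 6 -> '6F'
  i=26: run of 'E' x 9 -> '9E'

RLE = 4F2E5F9E6F9E


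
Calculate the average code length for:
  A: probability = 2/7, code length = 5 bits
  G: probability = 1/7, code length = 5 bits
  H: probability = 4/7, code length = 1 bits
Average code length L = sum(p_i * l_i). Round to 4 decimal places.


Weighted contributions p_i * l_i:
  A: (2/7) * 5 = 10/7
  G: (1/7) * 5 = 5/7
  H: (4/7) * 1 = 4/7
Sum = (10 + 5 + 4)/7 = 19/7

L = 19/7 = 2.7143 bits/symbol


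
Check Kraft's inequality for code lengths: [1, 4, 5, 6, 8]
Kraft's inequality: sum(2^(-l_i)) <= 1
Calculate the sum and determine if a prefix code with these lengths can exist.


Sum = 2^(-1) + 2^(-4) + 2^(-5) + 2^(-6) + 2^(-8)
    = 0.5 + 0.0625 + 0.03125 + 0.015625 + 0.00390625
    = 157/256 = 0.61328125
Since 0.61328125 <= 1, Kraft's inequality IS satisfied.
A prefix code with these lengths CAN exist.

Kraft sum = 0.61328125. Satisfied.


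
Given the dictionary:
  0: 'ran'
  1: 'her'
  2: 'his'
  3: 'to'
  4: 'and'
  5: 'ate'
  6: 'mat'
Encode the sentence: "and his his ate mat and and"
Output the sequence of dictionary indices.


Look up each word in the dictionary:
  'and' -> 4
  'his' -> 2
  'his' -> 2
  'ate' -> 5
  'mat' -> 6
  'and' -> 4
  'and' -> 4

Encoded: [4, 2, 2, 5, 6, 4, 4]


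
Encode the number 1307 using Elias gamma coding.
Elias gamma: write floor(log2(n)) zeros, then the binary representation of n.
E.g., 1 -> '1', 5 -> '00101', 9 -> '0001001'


num_bits = floor(log2(1307)) + 1 = 11
leading_zeros = num_bits - 1 = 10
binary(1307) = 10100011011

Elias gamma(1307) = '0000000000' + '10100011011' = 000000000010100011011 (21 bits)


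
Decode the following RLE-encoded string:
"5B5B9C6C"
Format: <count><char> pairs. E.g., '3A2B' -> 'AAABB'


Expanding each <count><char> pair:
  5B -> 'BBBBB'
  5B -> 'BBBBB'
  9C -> 'CCCCCCCCC'
  6C -> 'CCCCCC'

Decoded = BBBBBBBBBBCCCCCCCCCCCCCCC


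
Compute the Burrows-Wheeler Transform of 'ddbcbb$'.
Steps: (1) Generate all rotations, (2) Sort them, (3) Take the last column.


Rotations (sorted):
  0: $ddbcbb -> last char: b
  1: b$ddbcb -> last char: b
  2: bb$ddbc -> last char: c
  3: bcbb$dd -> last char: d
  4: cbb$ddb -> last char: b
  5: dbcbb$d -> last char: d
  6: ddbcbb$ -> last char: $


BWT = bbcdbd$


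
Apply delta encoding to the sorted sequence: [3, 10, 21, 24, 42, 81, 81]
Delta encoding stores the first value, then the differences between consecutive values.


First value: 3
Deltas:
  10 - 3 = 7
  21 - 10 = 11
  24 - 21 = 3
  42 - 24 = 18
  81 - 42 = 39
  81 - 81 = 0


Delta encoded: [3, 7, 11, 3, 18, 39, 0]


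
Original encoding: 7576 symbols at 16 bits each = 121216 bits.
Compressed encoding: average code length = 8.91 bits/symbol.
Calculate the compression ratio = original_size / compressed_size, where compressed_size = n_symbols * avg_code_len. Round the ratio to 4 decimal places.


original_size = n_symbols * orig_bits = 7576 * 16 = 121216 bits
compressed_size = n_symbols * avg_code_len = 7576 * 8.91 = 67502.16 bits
ratio = original_size / compressed_size = 121216 / 67502.16 = 1.7957

Compression ratio = 1.7957


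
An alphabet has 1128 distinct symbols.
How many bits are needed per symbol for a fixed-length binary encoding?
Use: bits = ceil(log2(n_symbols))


log2(1128) = 10.1396
Bracket: 2^10 = 1024 < 1128 <= 2^11 = 2048
So ceil(log2(1128)) = 11

bits = ceil(log2(1128)) = ceil(10.1396) = 11 bits


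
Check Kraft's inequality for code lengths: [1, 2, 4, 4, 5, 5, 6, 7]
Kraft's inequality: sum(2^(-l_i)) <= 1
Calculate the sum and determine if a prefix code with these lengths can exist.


Sum = 2^(-1) + 2^(-2) + 2^(-4) + 2^(-4) + 2^(-5) + 2^(-5) + 2^(-6) + 2^(-7)
    = 0.5 + 0.25 + 0.0625 + 0.0625 + 0.03125 + 0.03125 + 0.015625 + 0.0078125
    = 123/128 = 0.9609375
Since 0.9609375 <= 1, Kraft's inequality IS satisfied.
A prefix code with these lengths CAN exist.

Kraft sum = 0.9609375. Satisfied.


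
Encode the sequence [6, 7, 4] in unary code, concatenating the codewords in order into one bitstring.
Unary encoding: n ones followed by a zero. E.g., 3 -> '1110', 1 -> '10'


Encode each number as n ones followed by a terminating 0:
  6 -> 1111110 (7 bits)
  7 -> 11111110 (8 bits)
  4 -> 11110 (5 bits)
Total length = 7 + 8 + 5 = 20 bits.

Unary([6, 7, 4]) = 11111101111111011110 (20 bits)


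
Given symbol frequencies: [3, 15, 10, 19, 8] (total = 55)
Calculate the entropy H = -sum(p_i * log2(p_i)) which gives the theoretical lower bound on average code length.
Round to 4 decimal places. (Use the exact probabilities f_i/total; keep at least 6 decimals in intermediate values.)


Per-symbol terms -p_i * log2(p_i) with p_i = f_i/55:
  p = 3/55 = 0.054545: log2(p) = -4.196397, -p*log2(p) = 0.228894
  p = 15/55 = 0.272727: log2(p) = -1.874469, -p*log2(p) = 0.511219
  p = 10/55 = 0.181818: log2(p) = -2.459432, -p*log2(p) = 0.447169
  p = 19/55 = 0.345455: log2(p) = -1.533432, -p*log2(p) = 0.529731
  p = 8/55 = 0.145455: log2(p) = -2.781360, -p*log2(p) = 0.404561
H = 0.228894 + 0.511219 + 0.447169 + 0.529731 + 0.404561 = 2.121574

H = 2.1216 bits/symbol


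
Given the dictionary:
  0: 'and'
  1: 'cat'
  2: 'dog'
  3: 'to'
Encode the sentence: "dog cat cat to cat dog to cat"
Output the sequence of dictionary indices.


Look up each word in the dictionary:
  'dog' -> 2
  'cat' -> 1
  'cat' -> 1
  'to' -> 3
  'cat' -> 1
  'dog' -> 2
  'to' -> 3
  'cat' -> 1

Encoded: [2, 1, 1, 3, 1, 2, 3, 1]


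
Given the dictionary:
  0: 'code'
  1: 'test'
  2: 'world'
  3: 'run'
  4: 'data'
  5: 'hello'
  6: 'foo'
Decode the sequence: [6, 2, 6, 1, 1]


Look up each index in the dictionary:
  6 -> 'foo'
  2 -> 'world'
  6 -> 'foo'
  1 -> 'test'
  1 -> 'test'

Decoded: "foo world foo test test"


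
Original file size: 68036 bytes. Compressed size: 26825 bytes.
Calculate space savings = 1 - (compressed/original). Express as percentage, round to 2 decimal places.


ratio = compressed/original = 26825/68036 = 0.394277
savings = 1 - ratio = 1 - 0.394277 = 0.605723
as a percentage: 0.605723 * 100 = 60.57%

Space savings = 1 - 26825/68036 = 60.57%


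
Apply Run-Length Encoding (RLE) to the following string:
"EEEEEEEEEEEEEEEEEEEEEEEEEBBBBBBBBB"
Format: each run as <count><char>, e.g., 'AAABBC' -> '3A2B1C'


Scanning runs left to right:
  i=0: run of 'E' x 25 -> '25E'
  i=25: run of 'B' x 9 -> '9B'

RLE = 25E9B


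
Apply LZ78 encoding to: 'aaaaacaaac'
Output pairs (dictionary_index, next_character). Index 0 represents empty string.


LZ78 encoding steps:
Dictionary: {0: ''}
Step 1: w='' (idx 0), next='a' -> output (0, 'a'), add 'a' as idx 1
Step 2: w='a' (idx 1), next='a' -> output (1, 'a'), add 'aa' as idx 2
Step 3: w='aa' (idx 2), next='c' -> output (2, 'c'), add 'aac' as idx 3
Step 4: w='aa' (idx 2), next='a' -> output (2, 'a'), add 'aaa' as idx 4
Step 5: w='' (idx 0), next='c' -> output (0, 'c'), add 'c' as idx 5


Encoded: [(0, 'a'), (1, 'a'), (2, 'c'), (2, 'a'), (0, 'c')]


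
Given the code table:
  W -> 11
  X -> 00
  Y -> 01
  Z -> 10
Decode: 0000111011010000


Decoding:
00 -> X
00 -> X
11 -> W
10 -> Z
11 -> W
01 -> Y
00 -> X
00 -> X


Result: XXWZWYXX


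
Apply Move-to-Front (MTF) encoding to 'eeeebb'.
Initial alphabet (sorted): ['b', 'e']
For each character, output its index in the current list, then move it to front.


MTF encoding:
'e': index 1 in ['b', 'e'] -> ['e', 'b']
'e': index 0 in ['e', 'b'] -> ['e', 'b']
'e': index 0 in ['e', 'b'] -> ['e', 'b']
'e': index 0 in ['e', 'b'] -> ['e', 'b']
'b': index 1 in ['e', 'b'] -> ['b', 'e']
'b': index 0 in ['b', 'e'] -> ['b', 'e']


Output: [1, 0, 0, 0, 1, 0]


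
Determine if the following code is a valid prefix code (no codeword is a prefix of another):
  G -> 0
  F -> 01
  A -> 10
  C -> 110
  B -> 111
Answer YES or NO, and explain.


Checking each pair (does one codeword prefix another?):
  G='0' vs F='01': prefix -- VIOLATION

NO -- this is NOT a valid prefix code. G (0) is a prefix of F (01).


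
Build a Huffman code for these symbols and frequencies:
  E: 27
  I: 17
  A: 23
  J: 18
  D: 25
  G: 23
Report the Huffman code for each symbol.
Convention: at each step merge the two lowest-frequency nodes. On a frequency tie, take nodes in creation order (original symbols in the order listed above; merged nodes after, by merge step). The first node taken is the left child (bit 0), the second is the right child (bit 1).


Huffman tree construction:
Step 1: Merge I(17) + J(18) = 35
Step 2: Merge A(23) + G(23) = 46
Step 3: Merge D(25) + E(27) = 52
Step 4: Merge (I+J)(35) + (A+G)(46) = 81
Step 5: Merge (D+E)(52) + ((I+J)+(A+G))(81) = 133
Read each symbol's code off the tree from the root (left child = 0, right child = 1).

Codes:
  E: 01 (length 2)
  I: 100 (length 3)
  A: 110 (length 3)
  J: 101 (length 3)
  D: 00 (length 2)
  G: 111 (length 3)
Average code length: 347/133 = 2.6090 bits/symbol


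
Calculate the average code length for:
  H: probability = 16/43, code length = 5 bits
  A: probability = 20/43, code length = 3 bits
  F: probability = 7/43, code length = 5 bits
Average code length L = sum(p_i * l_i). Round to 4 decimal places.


Weighted contributions p_i * l_i:
  H: (16/43) * 5 = 80/43
  A: (20/43) * 3 = 60/43
  F: (7/43) * 5 = 35/43
Sum = (80 + 60 + 35)/43 = 175/43

L = 175/43 = 4.0698 bits/symbol


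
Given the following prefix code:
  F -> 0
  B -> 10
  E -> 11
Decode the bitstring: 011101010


Decoding step by step:
Bits 0 -> F
Bits 11 -> E
Bits 10 -> B
Bits 10 -> B
Bits 10 -> B


Decoded message: FEBBB


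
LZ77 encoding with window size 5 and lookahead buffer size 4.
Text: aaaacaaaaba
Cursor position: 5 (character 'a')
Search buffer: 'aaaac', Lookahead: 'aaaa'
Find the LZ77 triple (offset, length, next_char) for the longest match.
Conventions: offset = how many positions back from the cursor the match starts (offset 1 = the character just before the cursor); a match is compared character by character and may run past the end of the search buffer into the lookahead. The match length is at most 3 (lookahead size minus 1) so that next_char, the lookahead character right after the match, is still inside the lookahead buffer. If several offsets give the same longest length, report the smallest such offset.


Try each offset into the search buffer:
  offset=1 (pos 4, char 'c'): match length 0
  offset=2 (pos 3, char 'a'): match length 1
  offset=3 (pos 2, char 'a'): match length 2
  offset=4 (pos 1, char 'a'): match length 3
  offset=5 (pos 0, char 'a'): match length 3
Longest match has length 3, found at offsets 4, 5; take the smallest, offset 4.
next_char = character at position 5 + 3 = 8 -> 'a'

Best match: offset=4, length=3 (matching 'aaa' starting at position 1)
LZ77 triple: (4, 3, 'a')


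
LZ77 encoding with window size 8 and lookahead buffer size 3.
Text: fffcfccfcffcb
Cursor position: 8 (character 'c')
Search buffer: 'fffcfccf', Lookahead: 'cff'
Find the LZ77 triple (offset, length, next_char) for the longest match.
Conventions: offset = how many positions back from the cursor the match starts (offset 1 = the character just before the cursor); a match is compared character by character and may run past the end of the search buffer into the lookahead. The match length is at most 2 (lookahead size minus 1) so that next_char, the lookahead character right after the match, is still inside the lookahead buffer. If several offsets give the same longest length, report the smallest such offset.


Try each offset into the search buffer:
  offset=1 (pos 7, char 'f'): match length 0
  offset=2 (pos 6, char 'c'): match length 2
  offset=3 (pos 5, char 'c'): match length 1
  offset=4 (pos 4, char 'f'): match length 0
  offset=5 (pos 3, char 'c'): match length 2
  offset=6 (pos 2, char 'f'): match length 0
  offset=7 (pos 1, char 'f'): match length 0
  offset=8 (pos 0, char 'f'): match length 0
Longest match has length 2, found at offsets 2, 5; take the smallest, offset 2.
next_char = character at position 8 + 2 = 10 -> 'f'

Best match: offset=2, length=2 (matching 'cf' starting at position 6)
LZ77 triple: (2, 2, 'f')


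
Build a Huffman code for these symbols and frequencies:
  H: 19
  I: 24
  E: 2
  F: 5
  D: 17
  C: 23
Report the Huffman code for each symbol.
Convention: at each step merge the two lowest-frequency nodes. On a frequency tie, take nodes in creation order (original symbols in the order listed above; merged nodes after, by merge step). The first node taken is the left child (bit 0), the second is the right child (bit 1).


Huffman tree construction:
Step 1: Merge E(2) + F(5) = 7
Step 2: Merge (E+F)(7) + D(17) = 24
Step 3: Merge H(19) + C(23) = 42
Step 4: Merge I(24) + ((E+F)+D)(24) = 48
Step 5: Merge (H+C)(42) + (I+((E+F)+D))(48) = 90
Read each symbol's code off the tree from the root (left child = 0, right child = 1).

Codes:
  H: 00 (length 2)
  I: 10 (length 2)
  E: 1100 (length 4)
  F: 1101 (length 4)
  D: 111 (length 3)
  C: 01 (length 2)
Average code length: 211/90 = 2.3444 bits/symbol


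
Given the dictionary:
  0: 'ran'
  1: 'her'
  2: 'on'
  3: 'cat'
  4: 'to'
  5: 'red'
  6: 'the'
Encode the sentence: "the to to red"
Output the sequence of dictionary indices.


Look up each word in the dictionary:
  'the' -> 6
  'to' -> 4
  'to' -> 4
  'red' -> 5

Encoded: [6, 4, 4, 5]


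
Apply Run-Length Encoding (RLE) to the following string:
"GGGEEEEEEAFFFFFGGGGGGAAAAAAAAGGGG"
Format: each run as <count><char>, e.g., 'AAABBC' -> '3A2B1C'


Scanning runs left to right:
  i=0: run of 'G' x 3 -> '3G'
  i=3: run of 'E' x 6 -> '6E'
  i=9: run of 'A' x 1 -> '1A'
  i=10: run of 'F' x 5 -> '5F'
  i=15: run of 'G' x 6 -> '6G'
  i=21: run of 'A' x 8 -> '8A'
  i=29: run of 'G' x 4 -> '4G'

RLE = 3G6E1A5F6G8A4G


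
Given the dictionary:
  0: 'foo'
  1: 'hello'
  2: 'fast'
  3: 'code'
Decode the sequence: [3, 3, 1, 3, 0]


Look up each index in the dictionary:
  3 -> 'code'
  3 -> 'code'
  1 -> 'hello'
  3 -> 'code'
  0 -> 'foo'

Decoded: "code code hello code foo"


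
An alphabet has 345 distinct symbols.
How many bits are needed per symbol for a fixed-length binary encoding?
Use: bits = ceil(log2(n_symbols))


log2(345) = 8.4305
Bracket: 2^8 = 256 < 345 <= 2^9 = 512
So ceil(log2(345)) = 9

bits = ceil(log2(345)) = ceil(8.4305) = 9 bits


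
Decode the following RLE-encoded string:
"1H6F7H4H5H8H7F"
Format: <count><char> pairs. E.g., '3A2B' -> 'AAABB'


Expanding each <count><char> pair:
  1H -> 'H'
  6F -> 'FFFFFF'
  7H -> 'HHHHHHH'
  4H -> 'HHHH'
  5H -> 'HHHHH'
  8H -> 'HHHHHHHH'
  7F -> 'FFFFFFF'

Decoded = HFFFFFFHHHHHHHHHHHHHHHHHHHHHHHHFFFFFFF


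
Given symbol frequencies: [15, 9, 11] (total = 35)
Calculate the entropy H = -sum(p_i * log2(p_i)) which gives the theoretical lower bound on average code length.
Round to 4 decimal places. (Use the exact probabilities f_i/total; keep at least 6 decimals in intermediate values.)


Per-symbol terms -p_i * log2(p_i) with p_i = f_i/35:
  p = 15/35 = 0.428571: log2(p) = -1.222392, -p*log2(p) = 0.523882
  p = 9/35 = 0.257143: log2(p) = -1.959358, -p*log2(p) = 0.503835
  p = 11/35 = 0.314286: log2(p) = -1.669851, -p*log2(p) = 0.524810
H = 0.523882 + 0.503835 + 0.524810 = 1.552527

H = 1.5525 bits/symbol


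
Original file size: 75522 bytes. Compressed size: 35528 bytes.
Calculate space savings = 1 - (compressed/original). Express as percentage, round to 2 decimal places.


ratio = compressed/original = 35528/75522 = 0.470432
savings = 1 - ratio = 1 - 0.470432 = 0.529568
as a percentage: 0.529568 * 100 = 52.96%

Space savings = 1 - 35528/75522 = 52.96%


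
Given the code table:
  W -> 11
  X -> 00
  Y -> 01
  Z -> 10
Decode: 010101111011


Decoding:
01 -> Y
01 -> Y
01 -> Y
11 -> W
10 -> Z
11 -> W


Result: YYYWZW


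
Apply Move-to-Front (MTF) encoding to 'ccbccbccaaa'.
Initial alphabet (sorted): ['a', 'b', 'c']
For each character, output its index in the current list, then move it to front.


MTF encoding:
'c': index 2 in ['a', 'b', 'c'] -> ['c', 'a', 'b']
'c': index 0 in ['c', 'a', 'b'] -> ['c', 'a', 'b']
'b': index 2 in ['c', 'a', 'b'] -> ['b', 'c', 'a']
'c': index 1 in ['b', 'c', 'a'] -> ['c', 'b', 'a']
'c': index 0 in ['c', 'b', 'a'] -> ['c', 'b', 'a']
'b': index 1 in ['c', 'b', 'a'] -> ['b', 'c', 'a']
'c': index 1 in ['b', 'c', 'a'] -> ['c', 'b', 'a']
'c': index 0 in ['c', 'b', 'a'] -> ['c', 'b', 'a']
'a': index 2 in ['c', 'b', 'a'] -> ['a', 'c', 'b']
'a': index 0 in ['a', 'c', 'b'] -> ['a', 'c', 'b']
'a': index 0 in ['a', 'c', 'b'] -> ['a', 'c', 'b']


Output: [2, 0, 2, 1, 0, 1, 1, 0, 2, 0, 0]


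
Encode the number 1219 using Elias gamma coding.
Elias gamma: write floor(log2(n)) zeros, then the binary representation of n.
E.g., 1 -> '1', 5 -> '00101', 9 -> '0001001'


num_bits = floor(log2(1219)) + 1 = 11
leading_zeros = num_bits - 1 = 10
binary(1219) = 10011000011

Elias gamma(1219) = '0000000000' + '10011000011' = 000000000010011000011 (21 bits)


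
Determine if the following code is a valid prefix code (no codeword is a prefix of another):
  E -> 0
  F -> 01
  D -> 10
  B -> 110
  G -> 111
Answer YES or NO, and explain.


Checking each pair (does one codeword prefix another?):
  E='0' vs F='01': prefix -- VIOLATION

NO -- this is NOT a valid prefix code. E (0) is a prefix of F (01).


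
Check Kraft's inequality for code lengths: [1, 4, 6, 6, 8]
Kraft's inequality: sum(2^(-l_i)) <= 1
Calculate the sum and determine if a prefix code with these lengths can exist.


Sum = 2^(-1) + 2^(-4) + 2^(-6) + 2^(-6) + 2^(-8)
    = 0.5 + 0.0625 + 0.015625 + 0.015625 + 0.00390625
    = 153/256 = 0.59765625
Since 0.59765625 <= 1, Kraft's inequality IS satisfied.
A prefix code with these lengths CAN exist.

Kraft sum = 0.59765625. Satisfied.


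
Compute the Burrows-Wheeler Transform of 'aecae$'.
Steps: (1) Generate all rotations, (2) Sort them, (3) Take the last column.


Rotations (sorted):
  0: $aecae -> last char: e
  1: ae$aec -> last char: c
  2: aecae$ -> last char: $
  3: cae$ae -> last char: e
  4: e$aeca -> last char: a
  5: ecae$a -> last char: a


BWT = ec$eaa


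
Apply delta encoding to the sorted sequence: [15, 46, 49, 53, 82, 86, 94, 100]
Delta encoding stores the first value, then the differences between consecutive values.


First value: 15
Deltas:
  46 - 15 = 31
  49 - 46 = 3
  53 - 49 = 4
  82 - 53 = 29
  86 - 82 = 4
  94 - 86 = 8
  100 - 94 = 6


Delta encoded: [15, 31, 3, 4, 29, 4, 8, 6]


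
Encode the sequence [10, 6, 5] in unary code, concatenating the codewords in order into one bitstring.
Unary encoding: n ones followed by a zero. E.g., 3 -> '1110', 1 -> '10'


Encode each number as n ones followed by a terminating 0:
  10 -> 11111111110 (11 bits)
  6 -> 1111110 (7 bits)
  5 -> 111110 (6 bits)
Total length = 11 + 7 + 6 = 24 bits.

Unary([10, 6, 5]) = 111111111101111110111110 (24 bits)


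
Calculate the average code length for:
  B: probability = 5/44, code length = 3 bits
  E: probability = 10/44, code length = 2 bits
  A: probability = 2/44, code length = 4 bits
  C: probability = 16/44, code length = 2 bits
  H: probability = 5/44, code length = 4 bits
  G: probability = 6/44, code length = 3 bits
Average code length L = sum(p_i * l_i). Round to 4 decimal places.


Weighted contributions p_i * l_i:
  B: (5/44) * 3 = 15/44
  E: (10/44) * 2 = 20/44
  A: (2/44) * 4 = 8/44
  C: (16/44) * 2 = 32/44
  H: (5/44) * 4 = 20/44
  G: (6/44) * 3 = 18/44
Sum = (15 + 20 + 8 + 32 + 20 + 18)/44 = 113/44

L = 113/44 = 2.5682 bits/symbol
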